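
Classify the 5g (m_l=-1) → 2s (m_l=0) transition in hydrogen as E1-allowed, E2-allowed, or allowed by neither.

Δl = 0 − 4 = -4; l_i + l_f = 4.
Δm_l = +1.
E1 (Δl = ±1, |Δm_l| ≤ 1): not satisfied.
E2 (Δl = 0,±2, l_i+l_f ≥ 2, |Δm_l| ≤ 2): not satisfied.

neither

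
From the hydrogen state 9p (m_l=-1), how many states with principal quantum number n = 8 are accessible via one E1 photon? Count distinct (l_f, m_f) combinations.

E1 requires Δl = ±1, so l_f ∈ {0, 2}; with 0 ≤ l_f ≤ n_f−1 = 7, the allowed l_f values are {0, 2}.
For l_f = 0: m_f ∈ {m_i−1, m_i, m_i+1} ∩ [−0, 0] = {0} → 1 state.
For l_f = 2: m_f ∈ {m_i−1, m_i, m_i+1} ∩ [−2, 2] = {-2, -1, 0} → 3 states.
Total: 4.

4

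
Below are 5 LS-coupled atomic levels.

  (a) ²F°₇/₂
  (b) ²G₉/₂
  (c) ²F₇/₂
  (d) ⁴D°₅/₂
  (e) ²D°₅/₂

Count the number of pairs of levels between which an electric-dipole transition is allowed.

3

(a)–(b): allowed.
(a)–(c): allowed.
(a)–(d): forbidden (parity, ΔS).
(a)–(e): forbidden (parity).
(b)–(c): forbidden (parity).
(b)–(d): forbidden (ΔS, ΔL, ΔJ).
(b)–(e): forbidden (ΔL, ΔJ).
(c)–(d): forbidden (ΔS).
(c)–(e): allowed.
(d)–(e): forbidden (parity, ΔS).
Allowed pairs: 3 of 10.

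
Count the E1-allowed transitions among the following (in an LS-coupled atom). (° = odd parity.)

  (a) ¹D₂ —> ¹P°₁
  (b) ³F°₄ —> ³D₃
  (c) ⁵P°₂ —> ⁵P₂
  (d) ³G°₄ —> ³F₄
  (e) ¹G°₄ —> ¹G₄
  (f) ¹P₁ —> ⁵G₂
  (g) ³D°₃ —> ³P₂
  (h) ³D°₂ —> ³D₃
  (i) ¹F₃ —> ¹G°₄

8

(a) allowed
(b) allowed
(c) allowed
(d) allowed
(e) allowed
(f) forbidden (parity, ΔS, ΔL fail)
(g) allowed
(h) allowed
(i) allowed
Total allowed: 8 of 9.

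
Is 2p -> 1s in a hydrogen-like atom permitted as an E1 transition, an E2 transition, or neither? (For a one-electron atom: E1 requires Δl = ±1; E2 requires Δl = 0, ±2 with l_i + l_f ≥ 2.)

E1

Δl = 0 − 1 = -1; l_i + l_f = 1.
E1 (Δl = ±1): satisfied.
E2 (Δl = 0,±2, l_i+l_f ≥ 2): not satisfied.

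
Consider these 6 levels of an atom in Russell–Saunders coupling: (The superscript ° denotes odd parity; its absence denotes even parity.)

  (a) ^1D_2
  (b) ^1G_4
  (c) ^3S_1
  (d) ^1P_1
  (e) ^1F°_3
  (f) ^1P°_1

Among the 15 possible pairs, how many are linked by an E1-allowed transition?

(a)–(b): forbidden (parity, ΔL, ΔJ).
(a)–(c): forbidden (parity, ΔS, ΔL).
(a)–(d): forbidden (parity).
(a)–(e): allowed.
(a)–(f): allowed.
(b)–(c): forbidden (parity, ΔS, ΔL, ΔJ).
(b)–(d): forbidden (parity, ΔL, ΔJ).
(b)–(e): allowed.
(b)–(f): forbidden (ΔL, ΔJ).
(c)–(d): forbidden (parity, ΔS).
(c)–(e): forbidden (ΔS, ΔL, ΔJ).
(c)–(f): forbidden (ΔS).
(d)–(e): forbidden (ΔL, ΔJ).
(d)–(f): allowed.
(e)–(f): forbidden (parity, ΔL, ΔJ).
Allowed pairs: 4 of 15.

4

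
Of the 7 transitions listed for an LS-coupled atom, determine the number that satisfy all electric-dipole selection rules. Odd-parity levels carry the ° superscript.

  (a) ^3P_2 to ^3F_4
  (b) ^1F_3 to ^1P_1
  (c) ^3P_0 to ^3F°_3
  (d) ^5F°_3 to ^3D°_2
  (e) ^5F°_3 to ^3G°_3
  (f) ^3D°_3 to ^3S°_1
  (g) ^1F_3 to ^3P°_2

(a) forbidden (parity, ΔL, ΔJ fail)
(b) forbidden (parity, ΔL, ΔJ fail)
(c) forbidden (ΔL, ΔJ fail)
(d) forbidden (parity, ΔS fail)
(e) forbidden (parity, ΔS fail)
(f) forbidden (parity, ΔL, ΔJ fail)
(g) forbidden (ΔS, ΔL fail)
Total allowed: 0 of 7.

0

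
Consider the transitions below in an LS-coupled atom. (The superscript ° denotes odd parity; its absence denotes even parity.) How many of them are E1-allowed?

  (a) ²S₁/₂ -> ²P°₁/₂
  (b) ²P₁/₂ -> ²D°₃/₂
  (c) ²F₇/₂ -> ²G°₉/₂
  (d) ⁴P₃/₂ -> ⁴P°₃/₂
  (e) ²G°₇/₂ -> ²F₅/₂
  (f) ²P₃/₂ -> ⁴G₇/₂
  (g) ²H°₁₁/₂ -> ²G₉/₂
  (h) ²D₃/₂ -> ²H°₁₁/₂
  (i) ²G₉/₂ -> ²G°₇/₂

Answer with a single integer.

(a) allowed
(b) allowed
(c) allowed
(d) allowed
(e) allowed
(f) forbidden (parity, ΔS, ΔL, ΔJ fail)
(g) allowed
(h) forbidden (ΔL, ΔJ fail)
(i) allowed
Total allowed: 7 of 9.

7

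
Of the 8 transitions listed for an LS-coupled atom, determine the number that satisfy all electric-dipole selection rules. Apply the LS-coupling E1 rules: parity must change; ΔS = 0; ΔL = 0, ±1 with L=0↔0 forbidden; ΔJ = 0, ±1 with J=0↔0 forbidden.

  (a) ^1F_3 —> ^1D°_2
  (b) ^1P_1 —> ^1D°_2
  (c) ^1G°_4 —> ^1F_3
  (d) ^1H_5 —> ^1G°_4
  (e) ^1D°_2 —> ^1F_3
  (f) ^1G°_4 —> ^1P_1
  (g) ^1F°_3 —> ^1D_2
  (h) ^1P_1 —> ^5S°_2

(a) allowed
(b) allowed
(c) allowed
(d) allowed
(e) allowed
(f) forbidden (ΔL, ΔJ fail)
(g) allowed
(h) forbidden (ΔS fails)
Total allowed: 6 of 8.

6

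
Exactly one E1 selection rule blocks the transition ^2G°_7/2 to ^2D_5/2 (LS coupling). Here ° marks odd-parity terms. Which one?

Initial level: S=1/2, L=4, J=7/2, parity odd. Final level: S=1/2, L=2, J=5/2, parity even.
ΔJ = 0, ±1 (not J=0↔0): J: 7/2 → 5/2, ΔJ = -1 — satisfied.
ΔS = 0: S: 1/2 → 1/2 — satisfied.
Parity must change: odd → even — satisfied.
ΔL = 0, ±1 (not L=0↔0): L: 4 → 2, ΔL = -2 — violated.

the ΔL = 0, ±1 rule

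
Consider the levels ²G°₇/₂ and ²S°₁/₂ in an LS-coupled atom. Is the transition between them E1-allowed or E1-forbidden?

forbidden

Reading off the term symbols: S 1/2→1/2, L 4→0, J 7/2→1/2, parity odd→odd.
Parity must change: odd → odd — ✗.
ΔS = 0: S: 1/2 → 1/2 — ✓.
ΔJ = 0, ±1 (not J=0↔0): J: 7/2 → 1/2, ΔJ = -3 — ✗.
ΔL = 0, ±1 (not L=0↔0): L: 4 → 0, ΔL = -4 — ✗.
Rule(s) violated: parity, ΔL, ΔJ.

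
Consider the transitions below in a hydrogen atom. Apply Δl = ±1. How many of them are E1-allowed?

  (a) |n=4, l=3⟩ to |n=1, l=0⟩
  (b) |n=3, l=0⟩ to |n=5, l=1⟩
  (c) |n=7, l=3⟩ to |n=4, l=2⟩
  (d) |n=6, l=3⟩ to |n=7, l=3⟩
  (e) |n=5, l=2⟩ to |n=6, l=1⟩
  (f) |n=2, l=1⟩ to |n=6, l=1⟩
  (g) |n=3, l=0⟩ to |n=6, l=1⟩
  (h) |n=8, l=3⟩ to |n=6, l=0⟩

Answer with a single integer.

(a) forbidden — Δl = -3 (E1 requires Δl = ±1)
(b) allowed
(c) allowed
(d) forbidden — Δl = +0 (E1 requires Δl = ±1)
(e) allowed
(f) forbidden — Δl = +0 (E1 requires Δl = ±1)
(g) allowed
(h) forbidden — Δl = -3 (E1 requires Δl = ±1)
Total allowed: 4 of 8.

4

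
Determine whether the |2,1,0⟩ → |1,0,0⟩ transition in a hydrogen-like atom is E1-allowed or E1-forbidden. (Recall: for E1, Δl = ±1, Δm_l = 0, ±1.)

l: 1 → 0 (Δl = -1). Δl = ±1 ✓.
m_l: 0 → 0 (Δm_l = +0). |Δm_l| ≤ 1 ✓.
All E1 selection rules are satisfied.

allowed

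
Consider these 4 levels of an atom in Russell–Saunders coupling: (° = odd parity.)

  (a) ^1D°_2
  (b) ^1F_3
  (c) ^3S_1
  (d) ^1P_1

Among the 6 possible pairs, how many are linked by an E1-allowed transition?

2

(a)–(b): allowed.
(a)–(c): forbidden (ΔS, ΔL).
(a)–(d): allowed.
(b)–(c): forbidden (parity, ΔS, ΔL, ΔJ).
(b)–(d): forbidden (parity, ΔL, ΔJ).
(c)–(d): forbidden (parity, ΔS).
Allowed pairs: 2 of 6.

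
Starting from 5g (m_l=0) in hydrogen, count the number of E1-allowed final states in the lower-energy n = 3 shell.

E1 requires l_f ∈ {3, 5}, but neither lies in [0, 2], so no final state is reachable.
Total: 0.

0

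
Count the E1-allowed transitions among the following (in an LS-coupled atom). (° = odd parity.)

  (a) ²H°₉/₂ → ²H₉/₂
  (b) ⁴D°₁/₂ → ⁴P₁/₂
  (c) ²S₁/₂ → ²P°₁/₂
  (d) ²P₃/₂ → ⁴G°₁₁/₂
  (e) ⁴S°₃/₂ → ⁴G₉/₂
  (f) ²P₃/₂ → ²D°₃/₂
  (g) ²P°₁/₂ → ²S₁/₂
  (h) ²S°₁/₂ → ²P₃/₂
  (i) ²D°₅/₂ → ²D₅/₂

7

(a) allowed
(b) allowed
(c) allowed
(d) forbidden (ΔS, ΔL, ΔJ fail)
(e) forbidden (ΔL, ΔJ fail)
(f) allowed
(g) allowed
(h) allowed
(i) allowed
Total allowed: 7 of 9.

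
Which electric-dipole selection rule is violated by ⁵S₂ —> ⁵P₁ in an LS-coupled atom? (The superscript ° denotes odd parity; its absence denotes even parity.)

parity

Parity must change: even → even — fails.
ΔS = 0: S: 2 → 2 — passes.
ΔL = 0, ±1 (not L=0↔0): L: 0 → 1, ΔL = +1 — passes.
ΔJ = 0, ±1 (not J=0↔0): J: 2 → 1, ΔJ = -1 — passes.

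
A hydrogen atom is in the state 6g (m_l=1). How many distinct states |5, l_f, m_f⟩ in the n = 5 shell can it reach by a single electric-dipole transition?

E1 requires Δl = ±1, so l_f ∈ {3, 5}; with 0 ≤ l_f ≤ n_f−1 = 4, the allowed l_f values are {3}.
For l_f = 3: m_f ∈ {m_i−1, m_i, m_i+1} ∩ [−3, 3] = {0, 1, 2} → 3 states.
Total: 3.

3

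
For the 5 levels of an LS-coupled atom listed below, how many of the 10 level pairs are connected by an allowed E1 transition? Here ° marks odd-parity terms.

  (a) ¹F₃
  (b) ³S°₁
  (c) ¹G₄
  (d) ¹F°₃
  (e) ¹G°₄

(a)–(b): forbidden (ΔS, ΔL, ΔJ).
(a)–(c): forbidden (parity).
(a)–(d): allowed.
(a)–(e): allowed.
(b)–(c): forbidden (ΔS, ΔL, ΔJ).
(b)–(d): forbidden (parity, ΔS, ΔL, ΔJ).
(b)–(e): forbidden (parity, ΔS, ΔL, ΔJ).
(c)–(d): allowed.
(c)–(e): allowed.
(d)–(e): forbidden (parity).
Allowed pairs: 4 of 10.

4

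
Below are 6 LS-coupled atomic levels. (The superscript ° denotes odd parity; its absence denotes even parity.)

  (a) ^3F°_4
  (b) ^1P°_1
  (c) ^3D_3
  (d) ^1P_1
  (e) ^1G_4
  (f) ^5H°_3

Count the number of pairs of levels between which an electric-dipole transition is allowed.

2

(a)–(b): forbidden (parity, ΔS, ΔL, ΔJ).
(a)–(c): allowed.
(a)–(d): forbidden (ΔS, ΔL, ΔJ).
(a)–(e): forbidden (ΔS).
(a)–(f): forbidden (parity, ΔS, ΔL).
(b)–(c): forbidden (ΔS, ΔJ).
(b)–(d): allowed.
(b)–(e): forbidden (ΔL, ΔJ).
(b)–(f): forbidden (parity, ΔS, ΔL, ΔJ).
(c)–(d): forbidden (parity, ΔS, ΔJ).
(c)–(e): forbidden (parity, ΔS, ΔL).
(c)–(f): forbidden (ΔS, ΔL).
(d)–(e): forbidden (parity, ΔL, ΔJ).
(d)–(f): forbidden (ΔS, ΔL, ΔJ).
(e)–(f): forbidden (ΔS).
Allowed pairs: 2 of 15.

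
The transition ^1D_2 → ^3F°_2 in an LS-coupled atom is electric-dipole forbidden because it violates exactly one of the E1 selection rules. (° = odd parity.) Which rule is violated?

ΔS = 0: S: 0 → 1 — fails.
Parity must change: even → odd — ok.
ΔL = 0, ±1 (not L=0↔0): L: 2 → 3, ΔL = +1 — ok.
ΔJ = 0, ±1 (not J=0↔0): J: 2 → 2, ΔJ = +0 — ok.

the ΔS = 0 rule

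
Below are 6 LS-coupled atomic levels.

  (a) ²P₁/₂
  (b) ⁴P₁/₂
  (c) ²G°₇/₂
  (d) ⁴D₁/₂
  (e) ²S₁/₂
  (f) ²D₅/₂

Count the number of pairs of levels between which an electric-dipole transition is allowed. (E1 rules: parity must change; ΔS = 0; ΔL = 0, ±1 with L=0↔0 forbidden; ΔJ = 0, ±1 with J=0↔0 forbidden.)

0

(a)–(b): forbidden (parity, ΔS).
(a)–(c): forbidden (ΔL, ΔJ).
(a)–(d): forbidden (parity, ΔS).
(a)–(e): forbidden (parity).
(a)–(f): forbidden (parity, ΔJ).
(b)–(c): forbidden (ΔS, ΔL, ΔJ).
(b)–(d): forbidden (parity).
(b)–(e): forbidden (parity, ΔS).
(b)–(f): forbidden (parity, ΔS, ΔJ).
(c)–(d): forbidden (ΔS, ΔL, ΔJ).
(c)–(e): forbidden (ΔL, ΔJ).
(c)–(f): forbidden (ΔL).
(d)–(e): forbidden (parity, ΔS, ΔL).
(d)–(f): forbidden (parity, ΔS, ΔJ).
(e)–(f): forbidden (parity, ΔL, ΔJ).
Allowed pairs: 0 of 15.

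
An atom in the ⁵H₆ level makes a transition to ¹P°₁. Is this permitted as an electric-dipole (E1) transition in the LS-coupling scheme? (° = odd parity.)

Reading off the term symbols: S 2→0, L 5→1, J 6→1, parity even→odd.
ΔJ = 0, ±1 (not J=0↔0): J: 6 → 1, ΔJ = -5 — fails.
ΔL = 0, ±1 (not L=0↔0): L: 5 → 1, ΔL = -4 — fails.
Parity must change: even → odd — passes.
ΔS = 0: S: 2 → 0 — fails.
Rule(s) violated: ΔS, ΔL, ΔJ.

forbidden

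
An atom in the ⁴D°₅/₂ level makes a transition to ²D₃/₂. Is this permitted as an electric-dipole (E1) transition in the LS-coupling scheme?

forbidden

Parity must change: odd → even — satisfied.
ΔJ = 0, ±1 (not J=0↔0): J: 5/2 → 3/2, ΔJ = -1 — satisfied.
ΔS = 0: S: 3/2 → 1/2 — violated.
ΔL = 0, ±1 (not L=0↔0): L: 2 → 2, ΔL = +0 — satisfied.
Rule(s) violated: ΔS.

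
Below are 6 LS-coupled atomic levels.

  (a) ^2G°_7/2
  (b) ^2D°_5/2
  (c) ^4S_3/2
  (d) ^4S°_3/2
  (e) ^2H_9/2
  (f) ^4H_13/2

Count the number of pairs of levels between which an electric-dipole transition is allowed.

(a)–(b): forbidden (parity, ΔL).
(a)–(c): forbidden (ΔS, ΔL, ΔJ).
(a)–(d): forbidden (parity, ΔS, ΔL, ΔJ).
(a)–(e): allowed.
(a)–(f): forbidden (ΔS, ΔJ).
(b)–(c): forbidden (ΔS, ΔL).
(b)–(d): forbidden (parity, ΔS, ΔL).
(b)–(e): forbidden (ΔL, ΔJ).
(b)–(f): forbidden (ΔS, ΔL, ΔJ).
(c)–(d): forbidden (ΔL).
(c)–(e): forbidden (parity, ΔS, ΔL, ΔJ).
(c)–(f): forbidden (parity, ΔL, ΔJ).
(d)–(e): forbidden (ΔS, ΔL, ΔJ).
(d)–(f): forbidden (ΔL, ΔJ).
(e)–(f): forbidden (parity, ΔS, ΔJ).
Allowed pairs: 1 of 15.

1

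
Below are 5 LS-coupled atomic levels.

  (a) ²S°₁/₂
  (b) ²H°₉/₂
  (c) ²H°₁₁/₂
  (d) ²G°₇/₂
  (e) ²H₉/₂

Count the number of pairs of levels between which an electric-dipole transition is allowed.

(a)–(b): forbidden (parity, ΔL, ΔJ).
(a)–(c): forbidden (parity, ΔL, ΔJ).
(a)–(d): forbidden (parity, ΔL, ΔJ).
(a)–(e): forbidden (ΔL, ΔJ).
(b)–(c): forbidden (parity).
(b)–(d): forbidden (parity).
(b)–(e): allowed.
(c)–(d): forbidden (parity, ΔJ).
(c)–(e): allowed.
(d)–(e): allowed.
Allowed pairs: 3 of 10.

3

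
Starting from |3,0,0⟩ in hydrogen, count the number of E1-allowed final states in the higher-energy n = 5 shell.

E1 requires Δl = ±1, so l_f ∈ {-1, 1}; with 0 ≤ l_f ≤ n_f−1 = 4, the allowed l_f values are {1}.
For l_f = 1: m_f ∈ {m_i−1, m_i, m_i+1} ∩ [−1, 1] = {-1, 0, 1} → 3 states.
Total: 3.

3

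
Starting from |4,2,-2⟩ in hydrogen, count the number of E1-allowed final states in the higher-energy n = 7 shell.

4

E1 requires Δl = ±1, so l_f ∈ {1, 3}; with 0 ≤ l_f ≤ n_f−1 = 6, the allowed l_f values are {1, 3}.
For l_f = 1: m_f ∈ {m_i−1, m_i, m_i+1} ∩ [−1, 1] = {-1} → 1 state.
For l_f = 3: m_f ∈ {m_i−1, m_i, m_i+1} ∩ [−3, 3] = {-3, -2, -1} → 3 states.
Total: 4.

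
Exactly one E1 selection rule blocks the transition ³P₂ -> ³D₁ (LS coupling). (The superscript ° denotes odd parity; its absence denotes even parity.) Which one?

Parity must change: even → even — ✗.
ΔS = 0: S: 1 → 1 — ✓.
ΔL = 0, ±1 (not L=0↔0): L: 1 → 2, ΔL = +1 — ✓.
ΔJ = 0, ±1 (not J=0↔0): J: 2 → 1, ΔJ = -1 — ✓.

parity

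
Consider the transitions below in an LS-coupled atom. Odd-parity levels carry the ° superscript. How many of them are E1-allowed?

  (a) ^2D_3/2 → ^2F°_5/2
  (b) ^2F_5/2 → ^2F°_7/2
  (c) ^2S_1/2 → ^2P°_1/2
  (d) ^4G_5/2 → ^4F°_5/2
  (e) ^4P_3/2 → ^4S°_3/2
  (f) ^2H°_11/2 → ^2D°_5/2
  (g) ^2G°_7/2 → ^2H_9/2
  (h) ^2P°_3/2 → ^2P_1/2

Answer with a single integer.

(a) allowed
(b) allowed
(c) allowed
(d) allowed
(e) allowed
(f) forbidden (parity, ΔL, ΔJ fail)
(g) allowed
(h) allowed
Total allowed: 7 of 8.

7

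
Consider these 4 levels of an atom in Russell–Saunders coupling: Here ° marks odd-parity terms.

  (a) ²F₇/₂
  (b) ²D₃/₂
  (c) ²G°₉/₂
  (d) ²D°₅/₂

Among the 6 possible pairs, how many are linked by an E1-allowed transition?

3

(a)–(b): forbidden (parity, ΔJ).
(a)–(c): allowed.
(a)–(d): allowed.
(b)–(c): forbidden (ΔL, ΔJ).
(b)–(d): allowed.
(c)–(d): forbidden (parity, ΔL, ΔJ).
Allowed pairs: 3 of 6.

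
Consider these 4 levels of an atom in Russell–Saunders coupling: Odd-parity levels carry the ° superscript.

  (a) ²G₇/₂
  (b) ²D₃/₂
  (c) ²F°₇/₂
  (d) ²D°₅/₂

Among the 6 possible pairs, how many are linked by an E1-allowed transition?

2

(a)–(b): forbidden (parity, ΔL, ΔJ).
(a)–(c): allowed.
(a)–(d): forbidden (ΔL).
(b)–(c): forbidden (ΔJ).
(b)–(d): allowed.
(c)–(d): forbidden (parity).
Allowed pairs: 2 of 6.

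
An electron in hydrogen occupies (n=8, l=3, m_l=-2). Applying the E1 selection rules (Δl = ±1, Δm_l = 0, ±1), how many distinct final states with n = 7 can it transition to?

E1 requires Δl = ±1, so l_f ∈ {2, 4}; with 0 ≤ l_f ≤ n_f−1 = 6, the allowed l_f values are {2, 4}.
For l_f = 2: m_f ∈ {m_i−1, m_i, m_i+1} ∩ [−2, 2] = {-2, -1} → 2 states.
For l_f = 4: m_f ∈ {m_i−1, m_i, m_i+1} ∩ [−4, 4] = {-3, -2, -1} → 3 states.
Total: 5.

5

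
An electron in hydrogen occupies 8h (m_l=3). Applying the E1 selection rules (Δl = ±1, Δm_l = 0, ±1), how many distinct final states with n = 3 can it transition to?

0

E1 requires l_f ∈ {4, 6}, but neither lies in [0, 2], so no final state is reachable.
Total: 0.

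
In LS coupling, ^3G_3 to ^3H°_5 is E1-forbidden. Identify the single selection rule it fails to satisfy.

Initial level: S=1, L=4, J=3, parity even. Final level: S=1, L=5, J=5, parity odd.
ΔJ = 0, ±1 (not J=0↔0): J: 3 → 5, ΔJ = +2 — fails.
Parity must change: even → odd — passes.
ΔS = 0: S: 1 → 1 — passes.
ΔL = 0, ±1 (not L=0↔0): L: 4 → 5, ΔL = +1 — passes.

the ΔJ = 0, ±1 rule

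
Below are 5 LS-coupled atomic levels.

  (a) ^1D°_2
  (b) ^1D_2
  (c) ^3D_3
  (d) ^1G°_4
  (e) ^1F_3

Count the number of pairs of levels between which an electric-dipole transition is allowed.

3

(a)–(b): allowed.
(a)–(c): forbidden (ΔS).
(a)–(d): forbidden (parity, ΔL, ΔJ).
(a)–(e): allowed.
(b)–(c): forbidden (parity, ΔS).
(b)–(d): forbidden (ΔL, ΔJ).
(b)–(e): forbidden (parity).
(c)–(d): forbidden (ΔS, ΔL).
(c)–(e): forbidden (parity, ΔS).
(d)–(e): allowed.
Allowed pairs: 3 of 10.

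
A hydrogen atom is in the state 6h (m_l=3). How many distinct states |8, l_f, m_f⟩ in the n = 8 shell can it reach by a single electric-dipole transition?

E1 requires Δl = ±1, so l_f ∈ {4, 6}; with 0 ≤ l_f ≤ n_f−1 = 7, the allowed l_f values are {4, 6}.
For l_f = 4: m_f ∈ {m_i−1, m_i, m_i+1} ∩ [−4, 4] = {2, 3, 4} → 3 states.
For l_f = 6: m_f ∈ {m_i−1, m_i, m_i+1} ∩ [−6, 6] = {2, 3, 4} → 3 states.
Total: 6.

6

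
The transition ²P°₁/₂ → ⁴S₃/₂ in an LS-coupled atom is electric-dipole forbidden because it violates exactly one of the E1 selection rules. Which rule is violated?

Reading off the term symbols: S 1/2→3/2, L 1→0, J 1/2→3/2, parity odd→even.
ΔL = 0, ±1 (not L=0↔0): L: 1 → 0, ΔL = -1 — ✓.
ΔJ = 0, ±1 (not J=0↔0): J: 1/2 → 3/2, ΔJ = +1 — ✓.
Parity must change: odd → even — ✓.
ΔS = 0: S: 1/2 → 3/2 — ✗.

the ΔS = 0 rule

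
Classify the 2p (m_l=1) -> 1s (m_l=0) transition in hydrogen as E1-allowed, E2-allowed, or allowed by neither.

E1

Δl = 0 − 1 = -1; l_i + l_f = 1.
Δm_l = -1.
E1 (Δl = ±1, |Δm_l| ≤ 1): satisfied.
E2 (Δl = 0,±2, l_i+l_f ≥ 2, |Δm_l| ≤ 2): not satisfied.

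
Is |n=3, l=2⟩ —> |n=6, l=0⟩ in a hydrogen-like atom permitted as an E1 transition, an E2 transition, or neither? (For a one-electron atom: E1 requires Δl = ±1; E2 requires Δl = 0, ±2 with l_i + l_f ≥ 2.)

Δl = 0 − 2 = -2; l_i + l_f = 2.
E1 (Δl = ±1): not satisfied.
E2 (Δl = 0,±2, l_i+l_f ≥ 2): satisfied.

E2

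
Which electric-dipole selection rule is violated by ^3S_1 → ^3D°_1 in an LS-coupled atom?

the ΔL = 0, ±1 rule

Reading off the term symbols: S 1→1, L 0→2, J 1→1, parity even→odd.
Parity must change: even → odd — ok.
ΔS = 0: S: 1 → 1 — ok.
ΔL = 0, ±1 (not L=0↔0): L: 0 → 2, ΔL = +2 — fails.
ΔJ = 0, ±1 (not J=0↔0): J: 1 → 1, ΔJ = +0 — ok.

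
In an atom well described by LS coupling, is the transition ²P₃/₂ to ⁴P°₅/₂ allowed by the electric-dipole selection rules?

forbidden

Initial level: S=1/2, L=1, J=3/2, parity even. Final level: S=3/2, L=1, J=5/2, parity odd.
Parity must change: even → odd — satisfied.
ΔS = 0: S: 1/2 → 3/2 — violated.
ΔL = 0, ±1 (not L=0↔0): L: 1 → 1, ΔL = +0 — satisfied.
ΔJ = 0, ±1 (not J=0↔0): J: 3/2 → 5/2, ΔJ = +1 — satisfied.
Rule(s) violated: ΔS.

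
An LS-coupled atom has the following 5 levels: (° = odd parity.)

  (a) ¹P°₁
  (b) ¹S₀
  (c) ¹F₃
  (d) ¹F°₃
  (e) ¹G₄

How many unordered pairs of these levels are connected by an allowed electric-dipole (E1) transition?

3

(a)–(b): allowed.
(a)–(c): forbidden (ΔL, ΔJ).
(a)–(d): forbidden (parity, ΔL, ΔJ).
(a)–(e): forbidden (ΔL, ΔJ).
(b)–(c): forbidden (parity, ΔL, ΔJ).
(b)–(d): forbidden (ΔL, ΔJ).
(b)–(e): forbidden (parity, ΔL, ΔJ).
(c)–(d): allowed.
(c)–(e): forbidden (parity).
(d)–(e): allowed.
Allowed pairs: 3 of 10.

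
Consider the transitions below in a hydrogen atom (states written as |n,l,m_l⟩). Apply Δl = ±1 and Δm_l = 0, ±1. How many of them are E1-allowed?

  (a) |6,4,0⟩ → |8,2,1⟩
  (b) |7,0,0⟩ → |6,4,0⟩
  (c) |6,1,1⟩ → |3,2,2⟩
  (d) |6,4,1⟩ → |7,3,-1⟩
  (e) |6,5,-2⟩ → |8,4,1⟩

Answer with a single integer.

(a) forbidden — Δl = -2 (E1 requires Δl = ±1)
(b) forbidden — Δl = +4 (E1 requires Δl = ±1)
(c) allowed
(d) forbidden — Δm_l = -2 (E1 requires Δm_l = 0, ±1)
(e) forbidden — Δm_l = +3 (E1 requires Δm_l = 0, ±1)
Total allowed: 1 of 5.

1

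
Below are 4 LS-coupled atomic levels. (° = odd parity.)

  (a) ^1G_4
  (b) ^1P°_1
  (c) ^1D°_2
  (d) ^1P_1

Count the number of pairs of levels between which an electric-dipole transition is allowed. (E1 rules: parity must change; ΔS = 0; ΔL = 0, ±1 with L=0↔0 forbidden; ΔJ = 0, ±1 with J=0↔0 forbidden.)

(a)–(b): forbidden (ΔL, ΔJ).
(a)–(c): forbidden (ΔL, ΔJ).
(a)–(d): forbidden (parity, ΔL, ΔJ).
(b)–(c): forbidden (parity).
(b)–(d): allowed.
(c)–(d): allowed.
Allowed pairs: 2 of 6.

2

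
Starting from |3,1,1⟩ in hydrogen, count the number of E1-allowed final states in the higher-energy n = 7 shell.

4

E1 requires Δl = ±1, so l_f ∈ {0, 2}; with 0 ≤ l_f ≤ n_f−1 = 6, the allowed l_f values are {0, 2}.
For l_f = 0: m_f ∈ {m_i−1, m_i, m_i+1} ∩ [−0, 0] = {0} → 1 state.
For l_f = 2: m_f ∈ {m_i−1, m_i, m_i+1} ∩ [−2, 2] = {0, 1, 2} → 3 states.
Total: 4.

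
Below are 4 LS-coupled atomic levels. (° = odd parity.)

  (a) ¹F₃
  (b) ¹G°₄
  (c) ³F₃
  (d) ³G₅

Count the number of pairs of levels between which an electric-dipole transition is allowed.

1

(a)–(b): allowed.
(a)–(c): forbidden (parity, ΔS).
(a)–(d): forbidden (parity, ΔS, ΔJ).
(b)–(c): forbidden (ΔS).
(b)–(d): forbidden (ΔS).
(c)–(d): forbidden (parity, ΔJ).
Allowed pairs: 1 of 6.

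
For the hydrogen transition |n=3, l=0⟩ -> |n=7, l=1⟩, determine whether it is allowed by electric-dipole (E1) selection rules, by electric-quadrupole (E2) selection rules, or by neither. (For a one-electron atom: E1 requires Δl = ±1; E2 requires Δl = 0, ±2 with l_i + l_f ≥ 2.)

E1

Δl = 1 − 0 = +1; l_i + l_f = 1.
E1 (Δl = ±1): satisfied.
E2 (Δl = 0,±2, l_i+l_f ≥ 2): not satisfied.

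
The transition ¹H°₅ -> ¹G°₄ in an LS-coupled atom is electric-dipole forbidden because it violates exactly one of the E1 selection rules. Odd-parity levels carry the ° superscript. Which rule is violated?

parity

ΔL = 0, ±1 (not L=0↔0): L: 5 → 4, ΔL = -1 — passes.
Parity must change: odd → odd — fails.
ΔS = 0: S: 0 → 0 — passes.
ΔJ = 0, ±1 (not J=0↔0): J: 5 → 4, ΔJ = -1 — passes.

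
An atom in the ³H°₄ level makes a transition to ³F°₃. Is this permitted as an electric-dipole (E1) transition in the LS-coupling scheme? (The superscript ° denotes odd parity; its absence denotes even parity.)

Reading off the term symbols: S 1→1, L 5→3, J 4→3, parity odd→odd.
Parity must change: odd → odd — violated.
ΔS = 0: S: 1 → 1 — satisfied.
ΔL = 0, ±1 (not L=0↔0): L: 5 → 3, ΔL = -2 — violated.
ΔJ = 0, ±1 (not J=0↔0): J: 4 → 3, ΔJ = -1 — satisfied.
Rule(s) violated: parity, ΔL.

forbidden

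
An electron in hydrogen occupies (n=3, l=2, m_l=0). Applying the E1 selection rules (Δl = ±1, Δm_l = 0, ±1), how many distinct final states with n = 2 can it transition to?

E1 requires Δl = ±1, so l_f ∈ {1, 3}; with 0 ≤ l_f ≤ n_f−1 = 1, the allowed l_f values are {1}.
For l_f = 1: m_f ∈ {m_i−1, m_i, m_i+1} ∩ [−1, 1] = {-1, 0, 1} → 3 states.
Total: 3.

3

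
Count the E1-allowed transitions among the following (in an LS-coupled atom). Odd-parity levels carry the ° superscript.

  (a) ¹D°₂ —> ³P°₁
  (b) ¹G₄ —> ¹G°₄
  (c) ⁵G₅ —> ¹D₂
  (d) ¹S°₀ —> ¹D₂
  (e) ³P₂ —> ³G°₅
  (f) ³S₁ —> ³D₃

1

(a) forbidden (parity, ΔS fail)
(b) allowed
(c) forbidden (parity, ΔS, ΔL, ΔJ fail)
(d) forbidden (ΔL, ΔJ fail)
(e) forbidden (ΔL, ΔJ fail)
(f) forbidden (parity, ΔL, ΔJ fail)
Total allowed: 1 of 6.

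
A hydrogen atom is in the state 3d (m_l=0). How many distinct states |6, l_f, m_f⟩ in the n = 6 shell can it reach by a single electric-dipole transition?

E1 requires Δl = ±1, so l_f ∈ {1, 3}; with 0 ≤ l_f ≤ n_f−1 = 5, the allowed l_f values are {1, 3}.
For l_f = 1: m_f ∈ {m_i−1, m_i, m_i+1} ∩ [−1, 1] = {-1, 0, 1} → 3 states.
For l_f = 3: m_f ∈ {m_i−1, m_i, m_i+1} ∩ [−3, 3] = {-1, 0, 1} → 3 states.
Total: 6.

6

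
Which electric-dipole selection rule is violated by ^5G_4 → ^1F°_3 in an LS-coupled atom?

the ΔS = 0 rule

Reading off the term symbols: S 2→0, L 4→3, J 4→3, parity even→odd.
Parity must change: even → odd — passes.
ΔJ = 0, ±1 (not J=0↔0): J: 4 → 3, ΔJ = -1 — passes.
ΔL = 0, ±1 (not L=0↔0): L: 4 → 3, ΔL = -1 — passes.
ΔS = 0: S: 2 → 0 — fails.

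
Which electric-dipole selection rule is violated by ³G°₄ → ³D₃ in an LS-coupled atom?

Reading off the term symbols: S 1→1, L 4→2, J 4→3, parity odd→even.
Parity must change: odd → even — satisfied.
ΔS = 0: S: 1 → 1 — satisfied.
ΔL = 0, ±1 (not L=0↔0): L: 4 → 2, ΔL = -2 — violated.
ΔJ = 0, ±1 (not J=0↔0): J: 4 → 3, ΔJ = -1 — satisfied.

the ΔL = 0, ±1 rule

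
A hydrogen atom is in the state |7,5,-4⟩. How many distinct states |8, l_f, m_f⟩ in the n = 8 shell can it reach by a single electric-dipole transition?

E1 requires Δl = ±1, so l_f ∈ {4, 6}; with 0 ≤ l_f ≤ n_f−1 = 7, the allowed l_f values are {4, 6}.
For l_f = 4: m_f ∈ {m_i−1, m_i, m_i+1} ∩ [−4, 4] = {-4, -3} → 2 states.
For l_f = 6: m_f ∈ {m_i−1, m_i, m_i+1} ∩ [−6, 6] = {-5, -4, -3} → 3 states.
Total: 5.

5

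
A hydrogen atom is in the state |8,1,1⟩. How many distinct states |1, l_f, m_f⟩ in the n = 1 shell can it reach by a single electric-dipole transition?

1

E1 requires Δl = ±1, so l_f ∈ {0, 2}; with 0 ≤ l_f ≤ n_f−1 = 0, the allowed l_f values are {0}.
For l_f = 0: m_f ∈ {m_i−1, m_i, m_i+1} ∩ [−0, 0] = {0} → 1 state.
Total: 1.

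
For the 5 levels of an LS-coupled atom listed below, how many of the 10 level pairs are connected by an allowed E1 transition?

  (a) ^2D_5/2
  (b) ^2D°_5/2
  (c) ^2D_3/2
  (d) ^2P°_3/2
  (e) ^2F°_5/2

(a)–(b): allowed.
(a)–(c): forbidden (parity).
(a)–(d): allowed.
(a)–(e): allowed.
(b)–(c): allowed.
(b)–(d): forbidden (parity).
(b)–(e): forbidden (parity).
(c)–(d): allowed.
(c)–(e): allowed.
(d)–(e): forbidden (parity, ΔL).
Allowed pairs: 6 of 10.

6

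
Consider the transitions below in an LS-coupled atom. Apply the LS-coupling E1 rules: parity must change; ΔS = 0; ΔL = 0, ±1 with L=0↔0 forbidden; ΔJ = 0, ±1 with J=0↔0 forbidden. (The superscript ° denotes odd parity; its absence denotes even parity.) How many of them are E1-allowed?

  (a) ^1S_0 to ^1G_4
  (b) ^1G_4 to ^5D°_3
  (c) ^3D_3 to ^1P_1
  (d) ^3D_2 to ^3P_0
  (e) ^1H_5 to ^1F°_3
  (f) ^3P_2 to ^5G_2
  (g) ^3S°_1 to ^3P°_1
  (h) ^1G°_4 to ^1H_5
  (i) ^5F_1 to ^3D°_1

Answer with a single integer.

(a) forbidden (parity, ΔL, ΔJ fail)
(b) forbidden (ΔS, ΔL fail)
(c) forbidden (parity, ΔS, ΔJ fail)
(d) forbidden (parity, ΔJ fail)
(e) forbidden (ΔL, ΔJ fail)
(f) forbidden (parity, ΔS, ΔL fail)
(g) forbidden (parity fails)
(h) allowed
(i) forbidden (ΔS fails)
Total allowed: 1 of 9.

1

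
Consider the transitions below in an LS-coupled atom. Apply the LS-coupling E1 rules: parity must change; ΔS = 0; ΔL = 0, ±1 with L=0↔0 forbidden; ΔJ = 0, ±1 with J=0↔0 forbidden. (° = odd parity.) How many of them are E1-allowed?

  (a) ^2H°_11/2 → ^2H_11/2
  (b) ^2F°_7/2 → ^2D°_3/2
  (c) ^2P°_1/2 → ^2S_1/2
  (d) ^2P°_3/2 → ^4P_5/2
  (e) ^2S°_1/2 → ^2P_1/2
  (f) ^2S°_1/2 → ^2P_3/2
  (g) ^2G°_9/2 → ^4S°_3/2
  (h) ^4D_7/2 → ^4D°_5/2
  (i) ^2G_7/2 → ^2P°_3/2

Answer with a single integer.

(a) allowed
(b) forbidden (parity, ΔJ fail)
(c) allowed
(d) forbidden (ΔS fails)
(e) allowed
(f) allowed
(g) forbidden (parity, ΔS, ΔL, ΔJ fail)
(h) allowed
(i) forbidden (ΔL, ΔJ fail)
Total allowed: 5 of 9.

5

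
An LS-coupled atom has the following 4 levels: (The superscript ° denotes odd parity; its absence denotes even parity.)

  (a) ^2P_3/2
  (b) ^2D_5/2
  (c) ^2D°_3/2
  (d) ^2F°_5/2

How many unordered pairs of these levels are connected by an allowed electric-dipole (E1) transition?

(a)–(b): forbidden (parity).
(a)–(c): allowed.
(a)–(d): forbidden (ΔL).
(b)–(c): allowed.
(b)–(d): allowed.
(c)–(d): forbidden (parity).
Allowed pairs: 3 of 6.

3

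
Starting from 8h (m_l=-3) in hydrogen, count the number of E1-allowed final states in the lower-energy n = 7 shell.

E1 requires Δl = ±1, so l_f ∈ {4, 6}; with 0 ≤ l_f ≤ n_f−1 = 6, the allowed l_f values are {4, 6}.
For l_f = 4: m_f ∈ {m_i−1, m_i, m_i+1} ∩ [−4, 4] = {-4, -3, -2} → 3 states.
For l_f = 6: m_f ∈ {m_i−1, m_i, m_i+1} ∩ [−6, 6] = {-4, -3, -2} → 3 states.
Total: 6.

6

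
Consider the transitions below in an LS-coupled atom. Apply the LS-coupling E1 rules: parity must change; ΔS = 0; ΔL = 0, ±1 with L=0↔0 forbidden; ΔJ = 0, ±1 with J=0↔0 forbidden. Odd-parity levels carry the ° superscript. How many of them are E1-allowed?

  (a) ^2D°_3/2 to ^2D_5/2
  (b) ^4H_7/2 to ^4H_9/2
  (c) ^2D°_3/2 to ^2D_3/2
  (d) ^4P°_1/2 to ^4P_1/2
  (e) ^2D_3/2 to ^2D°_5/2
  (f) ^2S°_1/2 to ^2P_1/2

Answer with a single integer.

5

(a) allowed
(b) forbidden (parity fails)
(c) allowed
(d) allowed
(e) allowed
(f) allowed
Total allowed: 5 of 6.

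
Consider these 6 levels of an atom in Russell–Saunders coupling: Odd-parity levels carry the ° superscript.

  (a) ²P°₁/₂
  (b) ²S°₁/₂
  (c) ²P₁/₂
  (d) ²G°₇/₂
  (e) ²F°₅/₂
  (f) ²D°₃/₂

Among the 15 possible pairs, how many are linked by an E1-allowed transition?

3

(a)–(b): forbidden (parity).
(a)–(c): allowed.
(a)–(d): forbidden (parity, ΔL, ΔJ).
(a)–(e): forbidden (parity, ΔL, ΔJ).
(a)–(f): forbidden (parity).
(b)–(c): allowed.
(b)–(d): forbidden (parity, ΔL, ΔJ).
(b)–(e): forbidden (parity, ΔL, ΔJ).
(b)–(f): forbidden (parity, ΔL).
(c)–(d): forbidden (ΔL, ΔJ).
(c)–(e): forbidden (ΔL, ΔJ).
(c)–(f): allowed.
(d)–(e): forbidden (parity).
(d)–(f): forbidden (parity, ΔL, ΔJ).
(e)–(f): forbidden (parity).
Allowed pairs: 3 of 15.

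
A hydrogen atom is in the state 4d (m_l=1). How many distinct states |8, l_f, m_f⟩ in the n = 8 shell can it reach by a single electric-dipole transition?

E1 requires Δl = ±1, so l_f ∈ {1, 3}; with 0 ≤ l_f ≤ n_f−1 = 7, the allowed l_f values are {1, 3}.
For l_f = 1: m_f ∈ {m_i−1, m_i, m_i+1} ∩ [−1, 1] = {0, 1} → 2 states.
For l_f = 3: m_f ∈ {m_i−1, m_i, m_i+1} ∩ [−3, 3] = {0, 1, 2} → 3 states.
Total: 5.

5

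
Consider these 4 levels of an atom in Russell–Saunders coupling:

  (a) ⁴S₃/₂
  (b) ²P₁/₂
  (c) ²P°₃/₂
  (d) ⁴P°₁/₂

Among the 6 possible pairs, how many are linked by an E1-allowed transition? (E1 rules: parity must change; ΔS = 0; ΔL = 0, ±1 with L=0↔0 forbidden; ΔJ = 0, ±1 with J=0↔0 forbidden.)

2

(a)–(b): forbidden (parity, ΔS).
(a)–(c): forbidden (ΔS).
(a)–(d): allowed.
(b)–(c): allowed.
(b)–(d): forbidden (ΔS).
(c)–(d): forbidden (parity, ΔS).
Allowed pairs: 2 of 6.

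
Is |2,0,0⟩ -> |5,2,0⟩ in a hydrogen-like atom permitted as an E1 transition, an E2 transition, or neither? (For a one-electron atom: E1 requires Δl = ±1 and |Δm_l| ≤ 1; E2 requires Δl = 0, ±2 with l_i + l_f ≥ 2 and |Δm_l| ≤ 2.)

E2

Δl = 2 − 0 = +2; l_i + l_f = 2.
Δm_l = +0.
E1 (Δl = ±1, |Δm_l| ≤ 1): not satisfied.
E2 (Δl = 0,±2, l_i+l_f ≥ 2, |Δm_l| ≤ 2): satisfied.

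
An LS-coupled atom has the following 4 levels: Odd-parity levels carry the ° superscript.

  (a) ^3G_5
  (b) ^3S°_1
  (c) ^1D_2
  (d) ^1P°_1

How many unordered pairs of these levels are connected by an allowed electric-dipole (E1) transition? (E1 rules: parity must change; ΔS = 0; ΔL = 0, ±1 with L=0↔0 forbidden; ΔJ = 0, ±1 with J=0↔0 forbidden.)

1

(a)–(b): forbidden (ΔL, ΔJ).
(a)–(c): forbidden (parity, ΔS, ΔL, ΔJ).
(a)–(d): forbidden (ΔS, ΔL, ΔJ).
(b)–(c): forbidden (ΔS, ΔL).
(b)–(d): forbidden (parity, ΔS).
(c)–(d): allowed.
Allowed pairs: 1 of 6.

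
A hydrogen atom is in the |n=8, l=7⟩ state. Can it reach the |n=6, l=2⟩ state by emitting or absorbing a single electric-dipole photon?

forbidden

l: 7 → 2 (Δl = -5). Δl = ±1 fails.
The transition is electric-dipole forbidden.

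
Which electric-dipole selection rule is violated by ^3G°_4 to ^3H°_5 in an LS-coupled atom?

parity

Initial level: S=1, L=4, J=4, parity odd. Final level: S=1, L=5, J=5, parity odd.
ΔJ = 0, ±1 (not J=0↔0): J: 4 → 5, ΔJ = +1 — satisfied.
ΔS = 0: S: 1 → 1 — satisfied.
Parity must change: odd → odd — violated.
ΔL = 0, ±1 (not L=0↔0): L: 4 → 5, ΔL = +1 — satisfied.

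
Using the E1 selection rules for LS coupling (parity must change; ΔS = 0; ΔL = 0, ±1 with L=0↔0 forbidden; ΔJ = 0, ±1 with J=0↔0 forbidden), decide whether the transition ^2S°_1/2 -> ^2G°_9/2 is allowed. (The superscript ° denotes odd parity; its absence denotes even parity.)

forbidden

Initial level: S=1/2, L=0, J=1/2, parity odd. Final level: S=1/2, L=4, J=9/2, parity odd.
ΔJ = 0, ±1 (not J=0↔0): J: 1/2 → 9/2, ΔJ = +4 — fails.
ΔL = 0, ±1 (not L=0↔0): L: 0 → 4, ΔL = +4 — fails.
ΔS = 0: S: 1/2 → 1/2 — ok.
Parity must change: odd → odd — fails.
Rule(s) violated: parity, ΔL, ΔJ.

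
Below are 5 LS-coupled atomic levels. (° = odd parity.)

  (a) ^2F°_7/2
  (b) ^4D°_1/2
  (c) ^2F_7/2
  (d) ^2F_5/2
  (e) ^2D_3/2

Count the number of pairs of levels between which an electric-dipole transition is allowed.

(a)–(b): forbidden (parity, ΔS, ΔJ).
(a)–(c): allowed.
(a)–(d): allowed.
(a)–(e): forbidden (ΔJ).
(b)–(c): forbidden (ΔS, ΔJ).
(b)–(d): forbidden (ΔS, ΔJ).
(b)–(e): forbidden (ΔS).
(c)–(d): forbidden (parity).
(c)–(e): forbidden (parity, ΔJ).
(d)–(e): forbidden (parity).
Allowed pairs: 2 of 10.

2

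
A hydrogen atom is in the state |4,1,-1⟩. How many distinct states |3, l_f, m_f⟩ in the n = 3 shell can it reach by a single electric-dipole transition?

4

E1 requires Δl = ±1, so l_f ∈ {0, 2}; with 0 ≤ l_f ≤ n_f−1 = 2, the allowed l_f values are {0, 2}.
For l_f = 0: m_f ∈ {m_i−1, m_i, m_i+1} ∩ [−0, 0] = {0} → 1 state.
For l_f = 2: m_f ∈ {m_i−1, m_i, m_i+1} ∩ [−2, 2] = {-2, -1, 0} → 3 states.
Total: 4.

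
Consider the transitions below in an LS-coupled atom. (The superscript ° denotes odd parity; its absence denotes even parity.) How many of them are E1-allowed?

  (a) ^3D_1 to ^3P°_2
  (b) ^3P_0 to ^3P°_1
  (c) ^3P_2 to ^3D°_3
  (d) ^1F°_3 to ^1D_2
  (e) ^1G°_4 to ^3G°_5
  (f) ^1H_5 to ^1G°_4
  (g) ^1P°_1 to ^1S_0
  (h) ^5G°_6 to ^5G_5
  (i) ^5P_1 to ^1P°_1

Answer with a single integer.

(a) allowed
(b) allowed
(c) allowed
(d) allowed
(e) forbidden (parity, ΔS fail)
(f) allowed
(g) allowed
(h) allowed
(i) forbidden (ΔS fails)
Total allowed: 7 of 9.

7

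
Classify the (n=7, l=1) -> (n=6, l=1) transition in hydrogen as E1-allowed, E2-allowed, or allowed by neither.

Δl = 1 − 1 = +0; l_i + l_f = 2.
E1 (Δl = ±1): not satisfied.
E2 (Δl = 0,±2, l_i+l_f ≥ 2): satisfied.

E2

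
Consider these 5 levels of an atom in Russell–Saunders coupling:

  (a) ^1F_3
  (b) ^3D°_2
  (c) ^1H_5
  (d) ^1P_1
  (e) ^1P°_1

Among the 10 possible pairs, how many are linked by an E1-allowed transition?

(a)–(b): forbidden (ΔS).
(a)–(c): forbidden (parity, ΔL, ΔJ).
(a)–(d): forbidden (parity, ΔL, ΔJ).
(a)–(e): forbidden (ΔL, ΔJ).
(b)–(c): forbidden (ΔS, ΔL, ΔJ).
(b)–(d): forbidden (ΔS).
(b)–(e): forbidden (parity, ΔS).
(c)–(d): forbidden (parity, ΔL, ΔJ).
(c)–(e): forbidden (ΔL, ΔJ).
(d)–(e): allowed.
Allowed pairs: 1 of 10.

1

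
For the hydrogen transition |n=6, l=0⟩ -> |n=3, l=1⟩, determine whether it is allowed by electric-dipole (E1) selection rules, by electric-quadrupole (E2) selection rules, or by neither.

Δl = 1 − 0 = +1; l_i + l_f = 1.
E1 (Δl = ±1): satisfied.
E2 (Δl = 0,±2, l_i+l_f ≥ 2): not satisfied.

E1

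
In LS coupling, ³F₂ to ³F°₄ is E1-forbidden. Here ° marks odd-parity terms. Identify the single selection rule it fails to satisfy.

the ΔJ = 0, ±1 rule

Parity must change: even → odd — passes.
ΔS = 0: S: 1 → 1 — passes.
ΔL = 0, ±1 (not L=0↔0): L: 3 → 3, ΔL = +0 — passes.
ΔJ = 0, ±1 (not J=0↔0): J: 2 → 4, ΔJ = +2 — fails.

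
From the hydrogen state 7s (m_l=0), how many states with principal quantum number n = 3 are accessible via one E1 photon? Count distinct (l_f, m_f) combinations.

3

E1 requires Δl = ±1, so l_f ∈ {-1, 1}; with 0 ≤ l_f ≤ n_f−1 = 2, the allowed l_f values are {1}.
For l_f = 1: m_f ∈ {m_i−1, m_i, m_i+1} ∩ [−1, 1] = {-1, 0, 1} → 3 states.
Total: 3.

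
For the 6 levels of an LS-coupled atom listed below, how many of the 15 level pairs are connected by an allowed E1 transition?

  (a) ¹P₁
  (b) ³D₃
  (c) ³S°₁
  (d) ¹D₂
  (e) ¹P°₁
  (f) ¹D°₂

4

(a)–(b): forbidden (parity, ΔS, ΔJ).
(a)–(c): forbidden (ΔS).
(a)–(d): forbidden (parity).
(a)–(e): allowed.
(a)–(f): allowed.
(b)–(c): forbidden (ΔL, ΔJ).
(b)–(d): forbidden (parity, ΔS).
(b)–(e): forbidden (ΔS, ΔJ).
(b)–(f): forbidden (ΔS).
(c)–(d): forbidden (ΔS, ΔL).
(c)–(e): forbidden (parity, ΔS).
(c)–(f): forbidden (parity, ΔS, ΔL).
(d)–(e): allowed.
(d)–(f): allowed.
(e)–(f): forbidden (parity).
Allowed pairs: 4 of 15.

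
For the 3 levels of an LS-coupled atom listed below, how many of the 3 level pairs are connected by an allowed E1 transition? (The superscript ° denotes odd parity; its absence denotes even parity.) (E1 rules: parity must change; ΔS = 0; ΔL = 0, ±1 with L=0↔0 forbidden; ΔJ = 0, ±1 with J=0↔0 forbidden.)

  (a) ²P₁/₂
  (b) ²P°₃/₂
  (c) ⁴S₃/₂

1

(a)–(b): allowed.
(a)–(c): forbidden (parity, ΔS).
(b)–(c): forbidden (ΔS).
Allowed pairs: 1 of 3.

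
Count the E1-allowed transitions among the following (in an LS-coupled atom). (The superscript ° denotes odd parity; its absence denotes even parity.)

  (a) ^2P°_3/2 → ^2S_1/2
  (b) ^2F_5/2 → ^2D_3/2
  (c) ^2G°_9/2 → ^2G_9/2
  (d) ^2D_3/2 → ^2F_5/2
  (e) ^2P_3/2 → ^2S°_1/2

3

(a) allowed
(b) forbidden (parity fails)
(c) allowed
(d) forbidden (parity fails)
(e) allowed
Total allowed: 3 of 5.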